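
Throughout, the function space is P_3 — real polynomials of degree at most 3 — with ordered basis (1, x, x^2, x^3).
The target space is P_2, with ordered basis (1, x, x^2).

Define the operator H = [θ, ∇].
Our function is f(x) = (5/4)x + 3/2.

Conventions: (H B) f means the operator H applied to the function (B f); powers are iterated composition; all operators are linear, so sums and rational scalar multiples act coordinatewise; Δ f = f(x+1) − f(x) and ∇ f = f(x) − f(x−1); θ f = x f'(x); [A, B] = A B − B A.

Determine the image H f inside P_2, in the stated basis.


∇ f = 5/4
θ ∇ f = 0
θ f = (5/4)x
∇ θ f = 5/4
[θ, ∇] f = -5/4

the result is g(x) = -5/4


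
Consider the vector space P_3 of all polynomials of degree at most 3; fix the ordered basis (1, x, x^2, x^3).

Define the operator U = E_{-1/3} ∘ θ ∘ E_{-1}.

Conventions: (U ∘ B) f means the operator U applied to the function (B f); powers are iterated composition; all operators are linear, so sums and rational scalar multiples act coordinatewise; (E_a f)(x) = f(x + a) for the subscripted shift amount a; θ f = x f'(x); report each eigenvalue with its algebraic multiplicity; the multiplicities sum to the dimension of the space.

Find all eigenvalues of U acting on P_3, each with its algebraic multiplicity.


image of 1: 0
image of x: x - 1/3
image of x^2: 2x^2 - (10/3)x + 8/9
image of x^3: 3x^3 - 9x^2 + 8x - 16/9
the matrix is upper triangular; its diagonal is (0, 1, 2, 3)
for a triangular matrix the eigenvalues are the diagonal entries, with algebraic multiplicity their repetition count

λ = 0 (multiplicity 1), λ = 1 (multiplicity 1), λ = 2 (multiplicity 1), λ = 3 (multiplicity 1)


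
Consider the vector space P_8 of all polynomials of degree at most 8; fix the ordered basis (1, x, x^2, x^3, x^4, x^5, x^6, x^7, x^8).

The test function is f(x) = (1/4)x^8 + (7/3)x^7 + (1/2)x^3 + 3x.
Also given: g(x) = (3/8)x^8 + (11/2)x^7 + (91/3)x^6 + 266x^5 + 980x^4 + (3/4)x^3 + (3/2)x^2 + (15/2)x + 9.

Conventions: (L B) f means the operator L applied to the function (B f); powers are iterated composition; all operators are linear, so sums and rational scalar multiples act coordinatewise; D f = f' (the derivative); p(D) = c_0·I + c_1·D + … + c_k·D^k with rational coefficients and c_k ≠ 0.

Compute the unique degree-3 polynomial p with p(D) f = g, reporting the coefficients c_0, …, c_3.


D^0 f = (1/4)x^8 + (7/3)x^7 + (1/2)x^3 + 3x
D^1 f = 2x^7 + (49/3)x^6 + (3/2)x^2 + 3
D^2 f = 14x^6 + 98x^5 + 3x
D^3 f = 84x^5 + 490x^4 + 3
matching coefficients of g against c_0 f + c_1 Df + … from the top degree down determines the c_i
solution: c_0 = 3/2, c_1 = 1, c_2 = 1, c_3 = 2

c_0 = 3/2, c_1 = 1, c_2 = 1, c_3 = 2


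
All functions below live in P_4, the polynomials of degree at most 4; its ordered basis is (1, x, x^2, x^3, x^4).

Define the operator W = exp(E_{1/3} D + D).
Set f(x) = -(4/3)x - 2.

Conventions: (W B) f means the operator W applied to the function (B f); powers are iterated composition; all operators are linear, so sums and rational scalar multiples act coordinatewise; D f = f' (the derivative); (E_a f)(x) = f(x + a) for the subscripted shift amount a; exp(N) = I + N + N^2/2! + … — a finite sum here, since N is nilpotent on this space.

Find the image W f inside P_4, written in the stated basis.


the result is g(x) = -(4/3)x - 14/3

order-1 term: -8/3
the series for exp(E_{1/3} D + D) f terminates at order 1
exp(E_{1/3} D + D) f = -(4/3)x - 14/3


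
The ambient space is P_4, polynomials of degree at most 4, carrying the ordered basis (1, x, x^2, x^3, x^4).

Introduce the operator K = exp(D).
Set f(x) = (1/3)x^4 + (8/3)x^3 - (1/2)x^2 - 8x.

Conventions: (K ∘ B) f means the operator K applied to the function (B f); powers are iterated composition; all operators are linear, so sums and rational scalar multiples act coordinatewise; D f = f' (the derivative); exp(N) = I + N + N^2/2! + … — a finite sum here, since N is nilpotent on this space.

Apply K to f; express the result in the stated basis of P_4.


g(x) = (1/3)x^4 + 4x^3 + (19/2)x^2 + (1/3)x - 11/2

order-1 term: (4/3)x^3 + 8x^2 - x - 8
order-2 term: 2x^2 + 8x - 1/2
order-3 term: (4/3)x + 8/3
order-4 term: 1/3
the series for exp(D) f terminates at order 4
exp(D) f = (1/3)x^4 + 4x^3 + (19/2)x^2 + (1/3)x - 11/2


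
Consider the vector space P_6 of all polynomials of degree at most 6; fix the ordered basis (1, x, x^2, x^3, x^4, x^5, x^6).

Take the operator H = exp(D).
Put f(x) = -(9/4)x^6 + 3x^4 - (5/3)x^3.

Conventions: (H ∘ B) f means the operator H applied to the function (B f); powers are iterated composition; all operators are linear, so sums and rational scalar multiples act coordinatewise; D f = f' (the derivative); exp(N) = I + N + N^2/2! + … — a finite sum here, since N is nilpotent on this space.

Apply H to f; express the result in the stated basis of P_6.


order-1 term: -(27/2)x^5 + 12x^3 - 5x^2
order-2 term: -(135/4)x^4 + 18x^2 - 5x
order-3 term: -45x^3 + 12x - 5/3
order-4 term: -(135/4)x^2 + 3
order-5 term: -(27/2)x
order-6 term: -9/4
the series for exp(D) f terminates at order 6
exp(D) f = -(9/4)x^6 - (27/2)x^5 - (123/4)x^4 - (104/3)x^3 - (83/4)x^2 - (13/2)x - 11/12

the result is g(x) = -(9/4)x^6 - (27/2)x^5 - (123/4)x^4 - (104/3)x^3 - (83/4)x^2 - (13/2)x - 11/12


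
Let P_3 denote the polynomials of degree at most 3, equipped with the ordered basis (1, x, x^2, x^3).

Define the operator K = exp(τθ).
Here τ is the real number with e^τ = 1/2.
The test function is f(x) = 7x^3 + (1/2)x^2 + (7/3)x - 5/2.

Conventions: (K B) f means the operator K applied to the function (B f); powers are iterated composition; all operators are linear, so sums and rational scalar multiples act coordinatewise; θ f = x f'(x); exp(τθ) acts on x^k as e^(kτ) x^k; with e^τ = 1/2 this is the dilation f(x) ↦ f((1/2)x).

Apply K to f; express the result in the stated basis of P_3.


exp(τθ) x^k = e^(kτ) x^k; with e^τ = 1/2 this sends x^k to (1/2)^k x^k
x ↦ 1/2 x
x^2 ↦ 1/4 x^2
x^3 ↦ 1/8 x^3
applying this coordinatewise to f: exp(τθ) f = (7/8)x^3 + (1/8)x^2 + (7/6)x - 5/2

the image equals g(x) = (7/8)x^3 + (1/8)x^2 + (7/6)x - 5/2


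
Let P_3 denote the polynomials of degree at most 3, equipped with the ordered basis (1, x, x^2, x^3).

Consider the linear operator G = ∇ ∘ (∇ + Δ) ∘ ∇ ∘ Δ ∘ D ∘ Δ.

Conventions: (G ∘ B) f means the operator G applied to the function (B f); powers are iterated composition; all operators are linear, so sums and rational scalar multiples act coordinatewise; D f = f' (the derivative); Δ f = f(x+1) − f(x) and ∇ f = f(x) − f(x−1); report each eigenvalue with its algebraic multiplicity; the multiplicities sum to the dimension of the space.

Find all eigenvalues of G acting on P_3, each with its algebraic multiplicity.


image of 1: 0
image of x: 0
image of x^2: 0
image of x^3: 0
the matrix is upper triangular; its diagonal is (0, 0, 0, 0)
for a triangular matrix the eigenvalues are the diagonal entries, with algebraic multiplicity their repetition count

λ = 0 (multiplicity 4)


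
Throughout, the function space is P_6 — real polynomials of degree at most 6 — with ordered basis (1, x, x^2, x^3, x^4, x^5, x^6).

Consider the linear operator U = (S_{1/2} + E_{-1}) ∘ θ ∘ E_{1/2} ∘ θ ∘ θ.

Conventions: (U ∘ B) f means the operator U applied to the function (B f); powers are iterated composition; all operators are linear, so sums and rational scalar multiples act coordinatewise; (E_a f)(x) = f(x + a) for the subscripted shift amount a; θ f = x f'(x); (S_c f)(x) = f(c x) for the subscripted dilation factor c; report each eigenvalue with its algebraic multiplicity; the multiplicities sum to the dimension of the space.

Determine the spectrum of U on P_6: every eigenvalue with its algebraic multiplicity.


λ = 0 (multiplicity 1), λ = 3/2 (multiplicity 1), λ = 10 (multiplicity 1), λ = 243/8 (multiplicity 1), λ = 68 (multiplicity 1), λ = 4125/32 (multiplicity 1), λ = 1755/8 (multiplicity 1)

image of 1: 0
image of x: (3/2)x - 1
image of x^2: 10x^2 - 10x + 4
image of x^3: (243/8)x^3 - (189/4)x^2 + (297/8)x - 27/4
image of x^4: 68x^4 - 148x^3 + 156x^2 - 52x + 8
image of x^5: (4125/32)x^5 - (2875/8)x^4 + (7375/16)x^3 - (1875/8)x^2 + (2375/32)x - 125/16
image of x^6: (1755/8)x^6 - (5913/8)x^5 + (4455/4)x^4 - (3105/4)x^3 + (2835/8)x^2 - (567/8)x + 27/4
the matrix is upper triangular; its diagonal is (0, 3/2, 10, 243/8, 68, 4125/32, 1755/8)
for a triangular matrix the eigenvalues are the diagonal entries, with algebraic multiplicity their repetition count


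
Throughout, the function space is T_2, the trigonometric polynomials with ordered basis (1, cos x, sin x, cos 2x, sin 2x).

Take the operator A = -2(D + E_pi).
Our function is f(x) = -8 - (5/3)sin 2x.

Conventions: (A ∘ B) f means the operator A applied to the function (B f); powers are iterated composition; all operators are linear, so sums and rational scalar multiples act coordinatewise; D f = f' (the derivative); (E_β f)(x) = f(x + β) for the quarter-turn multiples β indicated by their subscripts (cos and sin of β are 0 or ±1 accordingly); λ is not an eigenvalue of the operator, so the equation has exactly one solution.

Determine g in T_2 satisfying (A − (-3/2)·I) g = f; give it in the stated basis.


write g with unknown coordinates in the stated basis and equate coefficients in (A − (-3/2)·I) g = f
solving from the highest basis element down gives g = 16 - (16/39)cos 2x + (2/39)sin 2x
check: A g = -32 + (8/13)cos 2x - (68/39)sin 2x
so A g − (-3/2)·g = -8 - (5/3)sin 2x = f ✓

the image equals g(x) = 16 - (16/39)cos 2x + (2/39)sin 2x


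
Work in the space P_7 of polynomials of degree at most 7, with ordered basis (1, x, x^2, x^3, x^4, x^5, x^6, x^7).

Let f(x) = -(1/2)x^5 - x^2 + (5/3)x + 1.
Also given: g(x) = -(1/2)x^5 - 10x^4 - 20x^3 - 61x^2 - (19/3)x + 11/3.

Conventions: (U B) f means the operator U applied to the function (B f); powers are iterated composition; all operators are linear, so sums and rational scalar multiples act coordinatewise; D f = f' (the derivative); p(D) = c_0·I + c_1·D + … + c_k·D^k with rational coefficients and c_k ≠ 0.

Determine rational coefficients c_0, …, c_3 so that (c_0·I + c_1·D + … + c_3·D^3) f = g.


p(D) = I + 4·D + 2·D^2 + 2·D^3, i.e. c_0 = 1, c_1 = 4, c_2 = 2, c_3 = 2

D^0 f = -(1/2)x^5 - x^2 + (5/3)x + 1
D^1 f = -(5/2)x^4 - 2x + 5/3
D^2 f = -10x^3 - 2
D^3 f = -30x^2
matching coefficients of g against c_0 f + c_1 Df + … from the top degree down determines the c_i
solution: c_0 = 1, c_1 = 4, c_2 = 2, c_3 = 2


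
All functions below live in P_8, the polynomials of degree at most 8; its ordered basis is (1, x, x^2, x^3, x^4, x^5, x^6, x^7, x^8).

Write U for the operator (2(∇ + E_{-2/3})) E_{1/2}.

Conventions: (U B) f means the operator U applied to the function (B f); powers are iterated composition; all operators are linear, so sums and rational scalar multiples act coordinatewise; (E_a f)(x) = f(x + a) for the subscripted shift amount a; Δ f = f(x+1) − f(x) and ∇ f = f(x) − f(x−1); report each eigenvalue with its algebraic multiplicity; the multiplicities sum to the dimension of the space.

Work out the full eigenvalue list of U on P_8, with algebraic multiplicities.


image of 1: 2
image of x: 2x + 5/3
image of x^2: 2x^2 + (10/3)x + 1/18
image of x^3: 2x^3 + 5x^2 + (1/6)x + 53/108
image of x^4: 2x^4 + (20/3)x^3 + (1/3)x^2 + (53/27)x + 1/648
image of x^5: 2x^5 + (25/3)x^4 + (5/9)x^3 + (265/54)x^2 + (5/648)x + 485/3888
image of x^6: 2x^6 + 10x^5 + (5/6)x^4 + (265/27)x^3 + (5/216)x^2 + (485/648)x + 1/23328
image of x^7: 2x^7 + (35/3)x^6 + (7/6)x^5 + (1855/108)x^4 + (35/648)x^3 + (3395/1296)x^2 + (7/23328)x + 4373/139968
image of x^8: 2x^8 + (40/3)x^7 + (14/9)x^6 + (742/27)x^5 + (35/324)x^4 + (3395/486)x^3 + (7/5832)x^2 + (4373/17496)x + 1/839808
the matrix is upper triangular; its diagonal is (2, 2, 2, 2, 2, 2, 2, 2, 2)
for a triangular matrix the eigenvalues are the diagonal entries, with algebraic multiplicity their repetition count

λ = 2 (multiplicity 9)


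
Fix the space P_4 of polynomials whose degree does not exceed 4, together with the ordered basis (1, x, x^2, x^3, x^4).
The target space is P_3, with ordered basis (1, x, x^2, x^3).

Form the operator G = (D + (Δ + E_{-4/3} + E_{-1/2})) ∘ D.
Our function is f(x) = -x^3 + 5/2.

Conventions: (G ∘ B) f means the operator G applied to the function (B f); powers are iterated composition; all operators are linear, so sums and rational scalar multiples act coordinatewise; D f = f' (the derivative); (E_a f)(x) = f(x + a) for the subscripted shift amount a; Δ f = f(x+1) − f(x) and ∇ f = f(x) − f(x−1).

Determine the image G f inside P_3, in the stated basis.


D f = -3x^2
D D f = -6x
Δ D f = -6x - 3
E_{-4/3} D f = -3x^2 + 8x - 16/3
E_{-1/2} D f = -3x^2 + 3x - 3/4
(Δ + E_{-4/3} + E_{-1/2}) D f = -6x^2 + 5x - 109/12
(D + (Δ + E_{-4/3} + E_{-1/2})) D f = -6x^2 - x - 109/12

g(x) = -6x^2 - x - 109/12


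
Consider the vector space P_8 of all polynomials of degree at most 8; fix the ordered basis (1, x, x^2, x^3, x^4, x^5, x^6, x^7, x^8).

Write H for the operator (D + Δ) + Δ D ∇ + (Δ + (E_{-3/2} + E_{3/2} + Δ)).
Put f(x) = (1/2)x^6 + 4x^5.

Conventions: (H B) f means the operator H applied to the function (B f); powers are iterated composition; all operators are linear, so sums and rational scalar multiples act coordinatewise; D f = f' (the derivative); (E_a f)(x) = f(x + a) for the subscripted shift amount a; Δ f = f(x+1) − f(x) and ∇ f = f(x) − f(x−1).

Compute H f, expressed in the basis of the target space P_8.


g(x) = x^6 + 20x^5 + (545/4)x^4 + 390x^3 + (7335/16)x^2 + (603/2)x + 4153/64

D f = 3x^5 + 20x^4
Δ f = 3x^5 + (55/2)x^4 + 50x^3 + (95/2)x^2 + 23x + 9/2
(D + Δ) f = 6x^5 + (95/2)x^4 + 50x^3 + (95/2)x^2 + 23x + 9/2
∇ f = 3x^5 + (25/2)x^4 - 30x^3 + (65/2)x^2 - 17x + 7/2
D ∇ f = 15x^4 + 50x^3 - 90x^2 + 65x - 17
Δ D ∇ f = 60x^3 + 240x^2 + 30x + 40
Δ f = 3x^5 + (55/2)x^4 + 50x^3 + (95/2)x^2 + 23x + 9/2
E_{-3/2} f = (1/2)x^6 - (1/2)x^5 - (105/8)x^4 + (225/4)x^3 - (3105/32)x^2 + (2511/32)x - 3159/128
E_{3/2} f = (1/2)x^6 + (17/2)x^5 + (375/8)x^4 + (495/4)x^3 + (5535/32)x^2 + (3969/32)x + 4617/128
Δ f = 3x^5 + (55/2)x^4 + 50x^3 + (95/2)x^2 + 23x + 9/2
(E_{-3/2} + E_{3/2} + Δ) f = x^6 + 11x^5 + (245/4)x^4 + 230x^3 + (1975/16)x^2 + (451/2)x + 1017/64
(Δ + (E_{-3/2} + E_{3/2} + Δ)) f = x^6 + 14x^5 + (355/4)x^4 + 280x^3 + (2735/16)x^2 + (497/2)x + 1305/64
((D + Δ) + Δ D ∇ + (Δ + (E_{-3/2} + E_{3/2} + Δ))) f = x^6 + 20x^5 + (545/4)x^4 + 390x^3 + (7335/16)x^2 + (603/2)x + 4153/64


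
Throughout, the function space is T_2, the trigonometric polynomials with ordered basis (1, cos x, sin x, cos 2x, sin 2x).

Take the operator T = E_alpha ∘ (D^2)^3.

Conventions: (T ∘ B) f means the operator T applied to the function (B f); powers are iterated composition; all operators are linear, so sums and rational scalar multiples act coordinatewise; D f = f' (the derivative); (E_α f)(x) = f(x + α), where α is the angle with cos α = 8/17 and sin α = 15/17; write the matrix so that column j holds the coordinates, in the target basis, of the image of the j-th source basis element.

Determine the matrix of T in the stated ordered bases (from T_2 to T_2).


the matrix is [[0, 0, 0, 0, 0]; [0, -8/17, -15/17, 0, 0]; [0, 15/17, -8/17, 0, 0]; [0, 0, 0, 10304/289, -15360/289]; [0, 0, 0, 15360/289, 10304/289]] (rows listed top to bottom)

image of 1: 0
image of cos x: -(8/17)cos x + (15/17)sin x
image of sin x: -(15/17)cos x - (8/17)sin x
image of cos 2x: (10304/289)cos 2x + (15360/289)sin 2x
image of sin 2x: -(15360/289)cos 2x + (10304/289)sin 2x
each image's coordinates form column j of the matrix


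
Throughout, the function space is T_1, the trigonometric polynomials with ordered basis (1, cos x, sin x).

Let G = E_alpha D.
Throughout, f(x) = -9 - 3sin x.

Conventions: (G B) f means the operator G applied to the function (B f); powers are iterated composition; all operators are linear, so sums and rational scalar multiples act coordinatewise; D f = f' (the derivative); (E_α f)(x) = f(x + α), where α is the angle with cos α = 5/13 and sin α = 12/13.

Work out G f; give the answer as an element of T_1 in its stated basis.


the image equals g(x) = -(15/13)cos x + (36/13)sin x

D f = -3cos x
E_alpha D f = -(15/13)cos x + (36/13)sin x


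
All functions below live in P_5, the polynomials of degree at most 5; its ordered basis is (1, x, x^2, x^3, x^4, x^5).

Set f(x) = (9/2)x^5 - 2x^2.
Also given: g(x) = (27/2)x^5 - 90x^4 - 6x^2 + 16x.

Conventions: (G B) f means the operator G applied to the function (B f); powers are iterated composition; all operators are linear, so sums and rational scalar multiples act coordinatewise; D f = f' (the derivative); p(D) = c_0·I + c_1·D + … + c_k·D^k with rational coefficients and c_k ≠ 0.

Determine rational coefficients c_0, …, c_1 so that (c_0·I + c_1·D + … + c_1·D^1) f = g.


p(D) = 3·I − 4·D, i.e. c_0 = 3, c_1 = -4

D^0 f = (9/2)x^5 - 2x^2
D^1 f = (45/2)x^4 - 4x
matching coefficients of g against c_0 f + c_1 Df + … from the top degree down determines the c_i
solution: c_0 = 3, c_1 = -4


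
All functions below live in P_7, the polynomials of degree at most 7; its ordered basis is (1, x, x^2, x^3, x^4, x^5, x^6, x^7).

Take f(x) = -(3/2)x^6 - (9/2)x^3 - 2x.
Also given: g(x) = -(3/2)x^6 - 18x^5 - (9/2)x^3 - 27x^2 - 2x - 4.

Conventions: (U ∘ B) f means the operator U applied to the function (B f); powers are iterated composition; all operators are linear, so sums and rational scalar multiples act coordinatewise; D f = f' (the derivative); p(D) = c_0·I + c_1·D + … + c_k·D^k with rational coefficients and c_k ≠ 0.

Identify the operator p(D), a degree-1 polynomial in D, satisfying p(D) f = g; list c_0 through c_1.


p(D) = I + 2·D, i.e. c_0 = 1, c_1 = 2

D^0 f = -(3/2)x^6 - (9/2)x^3 - 2x
D^1 f = -9x^5 - (27/2)x^2 - 2
matching coefficients of g against c_0 f + c_1 Df + … from the top degree down determines the c_i
solution: c_0 = 1, c_1 = 2


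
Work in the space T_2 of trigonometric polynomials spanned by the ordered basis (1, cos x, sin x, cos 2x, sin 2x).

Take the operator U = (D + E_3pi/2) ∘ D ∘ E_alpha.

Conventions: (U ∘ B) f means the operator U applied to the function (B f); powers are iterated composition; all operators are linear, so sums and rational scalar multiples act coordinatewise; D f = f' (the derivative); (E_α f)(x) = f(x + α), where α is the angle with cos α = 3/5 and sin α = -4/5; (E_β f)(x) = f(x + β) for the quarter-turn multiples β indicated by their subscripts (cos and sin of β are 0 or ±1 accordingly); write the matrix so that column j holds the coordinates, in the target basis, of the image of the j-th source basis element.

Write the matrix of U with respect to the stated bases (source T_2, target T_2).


image of 1: 0
image of cos x: 0
image of sin x: 0
image of cos 2x: -(4/5)cos 2x - (22/5)sin 2x
image of sin 2x: (22/5)cos 2x - (4/5)sin 2x
each image's coordinates form column j of the matrix

the matrix is [[0, 0, 0, 0, 0]; [0, 0, 0, 0, 0]; [0, 0, 0, 0, 0]; [0, 0, 0, -4/5, 22/5]; [0, 0, 0, -22/5, -4/5]] (rows listed top to bottom)


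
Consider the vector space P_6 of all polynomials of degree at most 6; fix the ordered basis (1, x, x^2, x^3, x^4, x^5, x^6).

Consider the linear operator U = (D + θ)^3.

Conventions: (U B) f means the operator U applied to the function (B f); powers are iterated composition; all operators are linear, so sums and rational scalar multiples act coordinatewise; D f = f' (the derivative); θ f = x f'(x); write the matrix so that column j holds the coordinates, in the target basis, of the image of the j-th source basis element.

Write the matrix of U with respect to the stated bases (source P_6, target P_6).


the matrix is [[0, 1, 6, 6, 0, 0, 0]; [0, 1, 14, 36, 24, 0, 0]; [0, 0, 8, 57, 108, 60, 0]; [0, 0, 0, 27, 148, 240, 120]; [0, 0, 0, 0, 64, 305, 450]; [0, 0, 0, 0, 0, 125, 546]; [0, 0, 0, 0, 0, 0, 216]] (rows listed top to bottom)

image of 1: 0
image of x: x + 1
image of x^2: 8x^2 + 14x + 6
image of x^3: 27x^3 + 57x^2 + 36x + 6
image of x^4: 64x^4 + 148x^3 + 108x^2 + 24x
image of x^5: 125x^5 + 305x^4 + 240x^3 + 60x^2
image of x^6: 216x^6 + 546x^5 + 450x^4 + 120x^3
each image's coordinates form column j of the matrix


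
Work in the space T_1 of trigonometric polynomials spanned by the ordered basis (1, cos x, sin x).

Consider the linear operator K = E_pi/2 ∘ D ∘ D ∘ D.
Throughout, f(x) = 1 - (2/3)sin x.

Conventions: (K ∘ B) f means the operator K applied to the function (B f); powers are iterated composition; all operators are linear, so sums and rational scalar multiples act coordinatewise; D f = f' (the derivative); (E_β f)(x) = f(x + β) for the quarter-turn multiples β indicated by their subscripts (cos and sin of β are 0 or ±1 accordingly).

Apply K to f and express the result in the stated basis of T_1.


D f = -(2/3)cos x
D D f = (2/3)sin x
D D D f = (2/3)cos x
E_pi/2 D D D f = -(2/3)sin x

the image equals g(x) = -(2/3)sin x


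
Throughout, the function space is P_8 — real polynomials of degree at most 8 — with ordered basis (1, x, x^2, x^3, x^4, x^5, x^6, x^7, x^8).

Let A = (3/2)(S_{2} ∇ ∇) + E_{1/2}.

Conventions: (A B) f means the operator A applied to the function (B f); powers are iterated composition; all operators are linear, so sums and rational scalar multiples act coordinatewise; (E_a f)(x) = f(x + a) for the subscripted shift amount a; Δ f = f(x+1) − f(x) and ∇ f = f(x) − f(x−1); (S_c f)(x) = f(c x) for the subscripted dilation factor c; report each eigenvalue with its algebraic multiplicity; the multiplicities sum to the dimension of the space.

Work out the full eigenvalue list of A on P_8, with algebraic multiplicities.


image of 1: 1
image of x: x + 1/2
image of x^2: x^2 + x + 13/4
image of x^3: x^3 + (3/2)x^2 + (75/4)x - 71/8
image of x^4: x^4 + 2x^3 + (147/2)x^2 - (143/2)x + 337/16
image of x^5: x^5 + (5/2)x^4 + (485/2)x^3 - (1435/4)x^2 + (3365/16)x - 1439/32
image of x^6: x^6 + 3x^5 + (2895/4)x^4 - (2875/2)x^3 + (20175/16)x^2 - (8637/16)x + 5953/64
image of x^7: x^7 + (7/2)x^6 + (8085/4)x^5 - (40285/8)x^4 + (94115/16)x^3 - (120939/32)x^2 + (83335/64)x - 24191/128
image of x^8: x^8 + 4x^7 + 5383x^6 - 16121x^5 + (188195/8)x^4 - (80633/4)x^3 + (166663/16)x^2 - (48383/16)x + 97537/256
the matrix is upper triangular; its diagonal is (1, 1, 1, 1, 1, 1, 1, 1, 1)
for a triangular matrix the eigenvalues are the diagonal entries, with algebraic multiplicity their repetition count

λ = 1 (multiplicity 9)


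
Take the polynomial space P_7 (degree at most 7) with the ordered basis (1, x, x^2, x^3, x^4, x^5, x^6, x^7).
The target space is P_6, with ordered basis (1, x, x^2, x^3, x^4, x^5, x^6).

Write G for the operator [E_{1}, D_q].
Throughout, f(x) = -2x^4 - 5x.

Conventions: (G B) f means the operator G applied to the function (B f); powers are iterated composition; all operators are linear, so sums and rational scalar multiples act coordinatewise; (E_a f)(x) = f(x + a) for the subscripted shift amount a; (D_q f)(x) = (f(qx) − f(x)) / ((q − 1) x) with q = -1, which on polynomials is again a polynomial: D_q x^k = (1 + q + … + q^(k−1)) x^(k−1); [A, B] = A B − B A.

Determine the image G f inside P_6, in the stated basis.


D_q f = -5
E_{1} D_q f = -5
E_{1} f = -2x^4 - 8x^3 - 12x^2 - 13x - 7
D_q E_{1} f = -8x^2 - 13
[E_{1}, D_q] f = 8x^2 + 8

g(x) = 8x^2 + 8


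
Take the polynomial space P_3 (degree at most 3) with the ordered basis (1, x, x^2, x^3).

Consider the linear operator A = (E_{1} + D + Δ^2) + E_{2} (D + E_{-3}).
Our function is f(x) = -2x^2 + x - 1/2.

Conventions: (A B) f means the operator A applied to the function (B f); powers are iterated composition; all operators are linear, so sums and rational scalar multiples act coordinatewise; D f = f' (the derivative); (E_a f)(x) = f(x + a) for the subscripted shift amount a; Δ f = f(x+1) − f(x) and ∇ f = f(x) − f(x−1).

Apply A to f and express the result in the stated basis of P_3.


E_{1} f = -2x^2 - 3x - 3/2
D f = -4x + 1
Δ f = -4x - 1
Δ Δ f = -4
(E_{1} + D + Δ^2) f = -2x^2 - 7x - 9/2
D f = -4x + 1
E_{-3} f = -2x^2 + 13x - 43/2
(D + E_{-3}) f = -2x^2 + 9x - 41/2
E_{2} (D + E_{-3}) f = -2x^2 + x - 21/2
((E_{1} + D + Δ^2) + E_{2} (D + E_{-3})) f = -4x^2 - 6x - 15

the image equals g(x) = -4x^2 - 6x - 15


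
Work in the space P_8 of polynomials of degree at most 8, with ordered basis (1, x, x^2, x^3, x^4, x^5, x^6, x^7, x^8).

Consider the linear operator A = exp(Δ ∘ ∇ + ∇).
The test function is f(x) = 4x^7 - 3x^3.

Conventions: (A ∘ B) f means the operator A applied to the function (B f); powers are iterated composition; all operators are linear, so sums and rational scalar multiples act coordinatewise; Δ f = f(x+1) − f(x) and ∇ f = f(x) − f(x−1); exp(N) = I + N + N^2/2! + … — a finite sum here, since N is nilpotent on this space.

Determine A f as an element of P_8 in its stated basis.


order-1 term: 28x^6 + 84x^5 + 140x^4 + 140x^3 + 75x^2 + 19x + 1
order-2 term: 84x^5 + 420x^4 + 980x^3 + 1260x^2 + 859x + 243
order-3 term: 140x^4 + 840x^3 + 2100x^2 + 2520x + 1201
order-4 term: 140x^3 + 840x^2 + 1820x + 1400
order-5 term: 84x^2 + 420x + 560
order-6 term: 28x + 84
order-7 term: 4
the series for exp(Δ ∘ ∇ + ∇) f terminates at order 7
exp(Δ ∘ ∇ + ∇) f = 4x^7 + 28x^6 + 168x^5 + 700x^4 + 2097x^3 + 4359x^2 + 5666x + 3493

the result is g(x) = 4x^7 + 28x^6 + 168x^5 + 700x^4 + 2097x^3 + 4359x^2 + 5666x + 3493


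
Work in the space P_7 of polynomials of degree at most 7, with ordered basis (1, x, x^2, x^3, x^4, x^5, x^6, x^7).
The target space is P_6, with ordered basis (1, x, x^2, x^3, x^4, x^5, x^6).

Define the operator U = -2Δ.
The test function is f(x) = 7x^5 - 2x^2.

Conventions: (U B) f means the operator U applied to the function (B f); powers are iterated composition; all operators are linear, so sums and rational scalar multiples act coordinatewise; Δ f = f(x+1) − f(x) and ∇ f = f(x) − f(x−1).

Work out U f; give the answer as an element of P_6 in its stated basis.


Δ f = 35x^4 + 70x^3 + 70x^2 + 31x + 5
(-2Δ) f = -70x^4 - 140x^3 - 140x^2 - 62x - 10

the image equals g(x) = -70x^4 - 140x^3 - 140x^2 - 62x - 10


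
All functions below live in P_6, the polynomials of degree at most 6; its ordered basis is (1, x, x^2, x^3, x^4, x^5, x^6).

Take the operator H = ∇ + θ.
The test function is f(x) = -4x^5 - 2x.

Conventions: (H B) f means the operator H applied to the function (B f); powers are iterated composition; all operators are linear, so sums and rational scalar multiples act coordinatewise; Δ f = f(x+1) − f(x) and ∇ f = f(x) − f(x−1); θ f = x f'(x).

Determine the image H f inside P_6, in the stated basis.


∇ f = -20x^4 + 40x^3 - 40x^2 + 20x - 6
θ f = -20x^5 - 2x
(∇ + θ) f = -20x^5 - 20x^4 + 40x^3 - 40x^2 + 18x - 6

the result is g(x) = -20x^5 - 20x^4 + 40x^3 - 40x^2 + 18x - 6


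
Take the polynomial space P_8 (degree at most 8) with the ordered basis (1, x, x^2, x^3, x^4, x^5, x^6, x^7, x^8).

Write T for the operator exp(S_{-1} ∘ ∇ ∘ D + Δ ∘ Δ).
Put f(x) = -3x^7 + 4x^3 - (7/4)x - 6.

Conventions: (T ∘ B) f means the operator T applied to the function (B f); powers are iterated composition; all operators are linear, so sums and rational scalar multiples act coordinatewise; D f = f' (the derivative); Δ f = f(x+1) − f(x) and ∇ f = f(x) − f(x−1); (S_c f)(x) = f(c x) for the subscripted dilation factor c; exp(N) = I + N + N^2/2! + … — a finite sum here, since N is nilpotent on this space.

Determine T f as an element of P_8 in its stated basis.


order-1 term: -315x^4 - 1050x^3 - 1575x^2 - 1176x - 345
order-2 term: -3780x^2 - 5670x - 7560
order-3 term: -5040
the series for exp(S_{-1} ∘ ∇ ∘ D + Δ ∘ Δ) f terminates at order 3
exp(S_{-1} ∘ ∇ ∘ D + Δ ∘ Δ) f = -3x^7 - 315x^4 - 1046x^3 - 5355x^2 - (27391/4)x - 12951

the image equals g(x) = -3x^7 - 315x^4 - 1046x^3 - 5355x^2 - (27391/4)x - 12951


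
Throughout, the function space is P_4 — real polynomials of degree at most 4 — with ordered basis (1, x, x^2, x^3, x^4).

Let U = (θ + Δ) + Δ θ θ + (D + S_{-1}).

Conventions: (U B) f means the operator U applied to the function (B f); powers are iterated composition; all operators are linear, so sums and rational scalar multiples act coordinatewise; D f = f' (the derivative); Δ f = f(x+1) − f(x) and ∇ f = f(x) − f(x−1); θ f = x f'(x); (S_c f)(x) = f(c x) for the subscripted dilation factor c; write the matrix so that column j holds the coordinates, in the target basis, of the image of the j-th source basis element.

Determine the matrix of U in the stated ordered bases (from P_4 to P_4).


the matrix is [[1, 3, 5, 10, 17]; [0, 0, 12, 30, 68]; [0, 0, 3, 33, 102]; [0, 0, 0, 2, 72]; [0, 0, 0, 0, 5]] (rows listed top to bottom)

image of 1: 1
image of x: 3
image of x^2: 3x^2 + 12x + 5
image of x^3: 2x^3 + 33x^2 + 30x + 10
image of x^4: 5x^4 + 72x^3 + 102x^2 + 68x + 17
each image's coordinates form column j of the matrix


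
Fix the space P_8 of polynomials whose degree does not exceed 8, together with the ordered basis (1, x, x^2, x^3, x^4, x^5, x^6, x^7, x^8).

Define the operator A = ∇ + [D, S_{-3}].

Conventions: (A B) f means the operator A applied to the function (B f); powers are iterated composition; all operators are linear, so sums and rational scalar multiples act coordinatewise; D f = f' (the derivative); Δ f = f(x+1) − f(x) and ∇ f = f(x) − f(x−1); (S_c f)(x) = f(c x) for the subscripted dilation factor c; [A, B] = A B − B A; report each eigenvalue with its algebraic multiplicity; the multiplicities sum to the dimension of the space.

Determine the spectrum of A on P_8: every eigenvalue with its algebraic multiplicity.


λ = 0 (multiplicity 9)

image of 1: 0
image of x: -3
image of x^2: 26x - 1
image of x^3: -105x^2 - 3x + 1
image of x^4: 436x^3 - 6x^2 + 4x - 1
image of x^5: -1615x^4 - 10x^3 + 10x^2 - 5x + 1
image of x^6: 5838x^5 - 15x^4 + 20x^3 - 15x^2 + 6x - 1
image of x^7: -20405x^6 - 21x^5 + 35x^4 - 35x^3 + 21x^2 - 7x + 1
image of x^8: 69992x^7 - 28x^6 + 56x^5 - 70x^4 + 56x^3 - 28x^2 + 8x - 1
the matrix is upper triangular; its diagonal is (0, 0, 0, 0, 0, 0, 0, 0, 0)
for a triangular matrix the eigenvalues are the diagonal entries, with algebraic multiplicity their repetition count


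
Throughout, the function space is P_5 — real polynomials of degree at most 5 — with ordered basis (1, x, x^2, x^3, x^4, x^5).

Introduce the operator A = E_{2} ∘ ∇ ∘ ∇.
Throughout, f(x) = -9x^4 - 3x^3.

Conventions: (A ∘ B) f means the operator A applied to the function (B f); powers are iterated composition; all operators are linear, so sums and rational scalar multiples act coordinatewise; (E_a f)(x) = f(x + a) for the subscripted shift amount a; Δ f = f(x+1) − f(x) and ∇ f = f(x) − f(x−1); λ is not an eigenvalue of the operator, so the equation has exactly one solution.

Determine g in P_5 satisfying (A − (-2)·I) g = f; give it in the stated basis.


the result is g(x) = -(9/2)x^4 - (3/2)x^3 + 27x^2 + (117/2)x + 9

write g with unknown coordinates in the stated basis and equate coefficients in (A − (-2)·I) g = f
solving from the highest basis element down gives g = -(9/2)x^4 - (3/2)x^3 + 27x^2 + (117/2)x + 9
check: A g = -54x^2 - 117x - 18
so A g − (-2)·g = -9x^4 - 3x^3 = f ✓


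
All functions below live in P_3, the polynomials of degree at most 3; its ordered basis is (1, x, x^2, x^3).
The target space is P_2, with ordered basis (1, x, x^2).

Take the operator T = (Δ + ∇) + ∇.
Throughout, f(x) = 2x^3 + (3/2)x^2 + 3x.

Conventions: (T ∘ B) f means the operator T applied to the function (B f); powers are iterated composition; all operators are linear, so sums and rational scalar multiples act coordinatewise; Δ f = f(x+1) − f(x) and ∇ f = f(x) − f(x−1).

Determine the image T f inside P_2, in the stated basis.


Δ f = 6x^2 + 9x + 13/2
∇ f = 6x^2 - 3x + 7/2
(Δ + ∇) f = 12x^2 + 6x + 10
∇ f = 6x^2 - 3x + 7/2
((Δ + ∇) + ∇) f = 18x^2 + 3x + 27/2

the image equals g(x) = 18x^2 + 3x + 27/2


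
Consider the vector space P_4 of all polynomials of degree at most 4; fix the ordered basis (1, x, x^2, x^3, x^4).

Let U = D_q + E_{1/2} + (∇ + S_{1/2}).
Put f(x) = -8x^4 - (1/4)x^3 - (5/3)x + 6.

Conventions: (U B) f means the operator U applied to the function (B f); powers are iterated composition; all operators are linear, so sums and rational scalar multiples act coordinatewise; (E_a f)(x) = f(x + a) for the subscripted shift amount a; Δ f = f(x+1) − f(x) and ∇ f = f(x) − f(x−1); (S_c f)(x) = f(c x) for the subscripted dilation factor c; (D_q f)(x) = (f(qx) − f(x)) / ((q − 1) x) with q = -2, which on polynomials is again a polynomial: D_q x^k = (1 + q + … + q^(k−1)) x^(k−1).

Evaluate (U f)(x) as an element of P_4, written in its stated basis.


g(x) = -(17/2)x^4 - (265/32)x^3 + (273/8)x^2 - (607/16)x + 1445/96

D_q f = 40x^3 - (3/4)x^2 - 5/3
E_{1/2} f = -8x^4 - (65/4)x^3 - (99/8)x^2 - (281/48)x + 445/96
∇ f = -32x^3 + (189/4)x^2 - (125/4)x + 73/12
S_{1/2} f = -(1/2)x^4 - (1/32)x^3 - (5/6)x + 6
(∇ + S_{1/2}) f = -(1/2)x^4 - (1025/32)x^3 + (189/4)x^2 - (385/12)x + 145/12
(D_q + E_{1/2} + (∇ + S_{1/2})) f = -(17/2)x^4 - (265/32)x^3 + (273/8)x^2 - (607/16)x + 1445/96


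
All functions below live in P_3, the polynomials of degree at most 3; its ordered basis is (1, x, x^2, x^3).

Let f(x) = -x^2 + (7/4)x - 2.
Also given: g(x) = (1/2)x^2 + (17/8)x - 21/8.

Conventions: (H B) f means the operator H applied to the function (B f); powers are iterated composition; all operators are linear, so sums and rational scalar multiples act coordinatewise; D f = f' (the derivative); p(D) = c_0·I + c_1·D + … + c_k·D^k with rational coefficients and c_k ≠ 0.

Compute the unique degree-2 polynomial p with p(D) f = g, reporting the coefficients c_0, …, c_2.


c_0 = -1/2, c_1 = -3/2, c_2 = 1/2

D^0 f = -x^2 + (7/4)x - 2
D^1 f = -2x + 7/4
D^2 f = -2
matching coefficients of g against c_0 f + c_1 Df + … from the top degree down determines the c_i
solution: c_0 = -1/2, c_1 = -3/2, c_2 = 1/2


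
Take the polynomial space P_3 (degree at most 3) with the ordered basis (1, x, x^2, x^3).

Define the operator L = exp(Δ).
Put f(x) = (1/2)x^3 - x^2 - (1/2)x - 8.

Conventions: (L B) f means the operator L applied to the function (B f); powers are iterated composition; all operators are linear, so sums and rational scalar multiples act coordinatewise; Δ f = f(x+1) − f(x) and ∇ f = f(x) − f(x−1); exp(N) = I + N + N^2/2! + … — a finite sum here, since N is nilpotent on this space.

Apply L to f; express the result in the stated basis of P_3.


the result is g(x) = (1/2)x^3 + (1/2)x^2 + (1/2)x - 8

order-1 term: (3/2)x^2 - (1/2)x - 1
order-2 term: (3/2)x + 1/2
order-3 term: 1/2
the series for exp(Δ) f terminates at order 3
exp(Δ) f = (1/2)x^3 + (1/2)x^2 + (1/2)x - 8


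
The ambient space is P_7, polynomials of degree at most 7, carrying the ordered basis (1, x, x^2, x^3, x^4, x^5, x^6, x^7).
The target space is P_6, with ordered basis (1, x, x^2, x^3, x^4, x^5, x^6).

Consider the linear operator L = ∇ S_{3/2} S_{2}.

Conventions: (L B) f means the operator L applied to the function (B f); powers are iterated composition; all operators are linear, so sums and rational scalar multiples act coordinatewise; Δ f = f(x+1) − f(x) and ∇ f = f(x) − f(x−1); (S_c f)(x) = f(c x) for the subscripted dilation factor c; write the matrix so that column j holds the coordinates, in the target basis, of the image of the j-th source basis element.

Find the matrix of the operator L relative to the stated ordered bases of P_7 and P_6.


image of 1: 0
image of x: 3
image of x^2: 18x - 9
image of x^3: 81x^2 - 81x + 27
image of x^4: 324x^3 - 486x^2 + 324x - 81
image of x^5: 1215x^4 - 2430x^3 + 2430x^2 - 1215x + 243
image of x^6: 4374x^5 - 10935x^4 + 14580x^3 - 10935x^2 + 4374x - 729
image of x^7: 15309x^6 - 45927x^5 + 76545x^4 - 76545x^3 + 45927x^2 - 15309x + 2187
each image's coordinates form column j of the matrix

the matrix is [[0, 3, -9, 27, -81, 243, -729, 2187]; [0, 0, 18, -81, 324, -1215, 4374, -15309]; [0, 0, 0, 81, -486, 2430, -10935, 45927]; [0, 0, 0, 0, 324, -2430, 14580, -76545]; [0, 0, 0, 0, 0, 1215, -10935, 76545]; [0, 0, 0, 0, 0, 0, 4374, -45927]; [0, 0, 0, 0, 0, 0, 0, 15309]] (rows listed top to bottom)


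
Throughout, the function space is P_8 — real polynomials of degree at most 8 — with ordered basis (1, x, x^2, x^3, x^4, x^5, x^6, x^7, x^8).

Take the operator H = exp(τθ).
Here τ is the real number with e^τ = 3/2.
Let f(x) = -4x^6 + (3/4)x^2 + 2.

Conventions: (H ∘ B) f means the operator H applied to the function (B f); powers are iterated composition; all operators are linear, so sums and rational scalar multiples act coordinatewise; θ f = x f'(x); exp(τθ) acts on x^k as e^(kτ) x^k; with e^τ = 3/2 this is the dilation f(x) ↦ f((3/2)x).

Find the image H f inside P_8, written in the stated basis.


exp(τθ) x^k = e^(kτ) x^k; with e^τ = 3/2 this sends x^k to (3/2)^k x^k
x^2 ↦ 9/4 x^2
x^6 ↦ 729/64 x^6
applying this coordinatewise to f: exp(τθ) f = -(729/16)x^6 + (27/16)x^2 + 2

g(x) = -(729/16)x^6 + (27/16)x^2 + 2


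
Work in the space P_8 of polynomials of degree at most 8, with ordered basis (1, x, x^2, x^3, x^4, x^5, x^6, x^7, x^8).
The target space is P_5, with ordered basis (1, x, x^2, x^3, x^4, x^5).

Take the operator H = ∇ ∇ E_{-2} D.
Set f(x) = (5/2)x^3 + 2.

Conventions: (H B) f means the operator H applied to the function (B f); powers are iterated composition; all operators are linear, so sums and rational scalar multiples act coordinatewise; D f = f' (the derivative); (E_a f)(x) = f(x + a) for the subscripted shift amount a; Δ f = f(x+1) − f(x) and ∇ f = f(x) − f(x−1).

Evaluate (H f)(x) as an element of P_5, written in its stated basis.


D f = (15/2)x^2
E_{-2} D f = (15/2)x^2 - 30x + 30
∇ (E_{-2} D) f = 15x - 75/2
∇ ∇ (E_{-2} D) f = 15

g(x) = 15


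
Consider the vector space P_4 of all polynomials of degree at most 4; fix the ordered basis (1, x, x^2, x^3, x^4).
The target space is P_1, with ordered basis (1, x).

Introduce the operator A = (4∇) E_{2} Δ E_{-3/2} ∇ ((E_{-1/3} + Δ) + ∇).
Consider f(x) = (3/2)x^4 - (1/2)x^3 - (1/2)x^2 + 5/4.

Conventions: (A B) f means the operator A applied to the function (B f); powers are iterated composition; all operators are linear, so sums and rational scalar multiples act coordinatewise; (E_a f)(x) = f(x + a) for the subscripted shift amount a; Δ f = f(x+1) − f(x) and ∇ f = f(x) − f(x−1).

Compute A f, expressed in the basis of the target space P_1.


E_{-1/3} f = (3/2)x^4 - (5/2)x^3 + x^2 - (1/18)x + 133/108
Δ f = 6x^3 + (15/2)x^2 + (7/2)x + 1/2
(E_{-1/3} + Δ) f = (3/2)x^4 + (7/2)x^3 + (17/2)x^2 + (31/9)x + 187/108
∇ f = 6x^3 - (21/2)x^2 + (13/2)x - 3/2
((E_{-1/3} + Δ) + ∇) f = (3/2)x^4 + (19/2)x^3 - 2x^2 + (179/18)x + 25/108
∇ ((E_{-1/3} + Δ) + ∇) f = 6x^3 + (39/2)x^2 - (53/2)x + 359/18
E_{-3/2} ∇ ((E_{-1/3} + Δ) + ∇) f = 6x^3 - (15/2)x^2 - (89/2)x + 5999/72
Δ E_{-3/2} ∇ ((E_{-1/3} + Δ) + ∇) f = 18x^2 + 3x - 46
E_{2} (Δ E_{-3/2} ∇) ((E_{-1/3} + Δ) + ∇) f = 18x^2 + 75x + 32
∇ E_{2} (Δ E_{-3/2} ∇) ((E_{-1/3} + Δ) + ∇) f = 36x + 57
(4∇) E_{2} (Δ E_{-3/2} ∇) ((E_{-1/3} + Δ) + ∇) f = 144x + 228

the result is g(x) = 144x + 228


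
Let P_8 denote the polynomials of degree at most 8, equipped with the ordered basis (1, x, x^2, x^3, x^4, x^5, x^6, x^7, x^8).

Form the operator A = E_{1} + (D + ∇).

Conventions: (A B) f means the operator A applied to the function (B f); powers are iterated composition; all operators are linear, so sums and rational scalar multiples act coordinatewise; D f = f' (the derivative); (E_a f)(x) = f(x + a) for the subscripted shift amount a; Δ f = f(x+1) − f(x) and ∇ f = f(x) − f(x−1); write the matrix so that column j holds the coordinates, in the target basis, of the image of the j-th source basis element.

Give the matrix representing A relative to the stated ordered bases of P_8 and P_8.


the matrix is [[1, 3, 0, 2, 0, 2, 0, 2, 0]; [0, 1, 6, 0, 8, 0, 12, 0, 16]; [0, 0, 1, 9, 0, 20, 0, 42, 0]; [0, 0, 0, 1, 12, 0, 40, 0, 112]; [0, 0, 0, 0, 1, 15, 0, 70, 0]; [0, 0, 0, 0, 0, 1, 18, 0, 112]; [0, 0, 0, 0, 0, 0, 1, 21, 0]; [0, 0, 0, 0, 0, 0, 0, 1, 24]; [0, 0, 0, 0, 0, 0, 0, 0, 1]] (rows listed top to bottom)

image of 1: 1
image of x: x + 3
image of x^2: x^2 + 6x
image of x^3: x^3 + 9x^2 + 2
image of x^4: x^4 + 12x^3 + 8x
image of x^5: x^5 + 15x^4 + 20x^2 + 2
image of x^6: x^6 + 18x^5 + 40x^3 + 12x
image of x^7: x^7 + 21x^6 + 70x^4 + 42x^2 + 2
image of x^8: x^8 + 24x^7 + 112x^5 + 112x^3 + 16x
each image's coordinates form column j of the matrix
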